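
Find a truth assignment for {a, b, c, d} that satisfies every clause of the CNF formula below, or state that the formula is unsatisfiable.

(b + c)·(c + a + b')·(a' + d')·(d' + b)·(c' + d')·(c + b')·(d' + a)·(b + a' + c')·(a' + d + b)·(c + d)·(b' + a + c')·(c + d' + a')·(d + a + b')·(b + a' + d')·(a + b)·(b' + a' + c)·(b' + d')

a=1,  b=1,  c=1,  d=0

Try b = 1.
The clause (c) is unit, so c = 1.
The clause (d') is unit, so d = 0.
The clause (a) is unit, so a = 1.
Every clause now holds.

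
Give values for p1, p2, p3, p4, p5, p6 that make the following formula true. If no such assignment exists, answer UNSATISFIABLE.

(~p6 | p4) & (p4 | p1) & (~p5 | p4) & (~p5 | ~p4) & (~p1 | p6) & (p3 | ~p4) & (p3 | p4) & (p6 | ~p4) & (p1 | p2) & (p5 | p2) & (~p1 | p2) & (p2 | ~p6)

Branch on p6: set p6 = 1.
Unit clause (p4) forces p4 = 1.
Unit clause (~p5) forces p5 = 0.
Unit clause (p3) forces p3 = 1.
Unit clause (p2) forces p2 = 1.
No clause remains; p1 is free.

p1: 1,  p2: 1,  p3: 1,  p4: 1,  p5: 0,  p6: 1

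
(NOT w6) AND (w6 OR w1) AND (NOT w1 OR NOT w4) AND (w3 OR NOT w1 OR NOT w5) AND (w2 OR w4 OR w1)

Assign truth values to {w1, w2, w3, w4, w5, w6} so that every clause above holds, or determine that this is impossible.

The clause (NOT w6) is unit, so w6 = false.
The clause (w1) is unit, so w1 = true.
The clause (NOT w4) is unit, so w4 = false.
Suppose w3 = true.
Every clause is now satisfied; w2, w5 are unconstrained.

w1=true,  w2=true,  w3=true,  w4=false,  w5=true,  w6=false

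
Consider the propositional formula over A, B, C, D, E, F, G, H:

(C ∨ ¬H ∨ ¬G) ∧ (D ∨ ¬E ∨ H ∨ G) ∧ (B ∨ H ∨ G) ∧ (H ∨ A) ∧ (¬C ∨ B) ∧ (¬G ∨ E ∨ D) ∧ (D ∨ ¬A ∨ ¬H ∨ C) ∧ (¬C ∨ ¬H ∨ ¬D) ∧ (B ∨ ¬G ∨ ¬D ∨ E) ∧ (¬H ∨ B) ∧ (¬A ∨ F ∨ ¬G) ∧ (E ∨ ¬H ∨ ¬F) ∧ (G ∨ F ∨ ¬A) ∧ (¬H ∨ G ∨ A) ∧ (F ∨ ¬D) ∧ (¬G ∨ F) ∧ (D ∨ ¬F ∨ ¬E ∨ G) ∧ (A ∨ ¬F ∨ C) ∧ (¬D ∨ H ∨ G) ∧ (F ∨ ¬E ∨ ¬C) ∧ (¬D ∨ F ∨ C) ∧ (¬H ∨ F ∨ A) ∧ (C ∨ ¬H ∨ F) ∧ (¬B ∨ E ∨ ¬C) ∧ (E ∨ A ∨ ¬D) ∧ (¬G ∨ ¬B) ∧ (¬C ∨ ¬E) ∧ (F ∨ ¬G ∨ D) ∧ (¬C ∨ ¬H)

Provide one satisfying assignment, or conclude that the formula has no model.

A=True, B=True, C=False, D=False, E=False, F=True, G=False, H=False

Try H = False.
From the singleton clause (A), A = True.
Try B = True.
From the singleton clause (¬G), G = False.
From the singleton clause (F), F = True.
From the singleton clause (¬D), D = False.
From the singleton clause (¬E), E = False.
From the singleton clause (¬C), C = False.
Every clause now holds.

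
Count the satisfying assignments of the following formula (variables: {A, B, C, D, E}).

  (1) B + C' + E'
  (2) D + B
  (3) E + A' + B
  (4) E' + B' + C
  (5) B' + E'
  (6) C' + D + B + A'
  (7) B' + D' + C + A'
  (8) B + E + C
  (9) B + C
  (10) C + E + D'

There are 2^5 = 32 truth assignments over (A, B, C, D, E).
Split on C. With C = 1, the clauses containing C are satisfied and C' drops from the rest; 5 of the 2^4 = 16 assignments to the other variables satisfy what remains.
With C = 0, by the same count on the reduced clause set, 2 assignments work.
Total: 5 + 2 = 7.

7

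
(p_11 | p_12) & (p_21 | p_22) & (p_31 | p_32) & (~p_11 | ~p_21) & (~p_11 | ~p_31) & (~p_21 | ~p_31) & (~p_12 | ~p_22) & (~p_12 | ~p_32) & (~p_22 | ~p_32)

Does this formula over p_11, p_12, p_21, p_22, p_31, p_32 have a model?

Branch on p_11: set p_11 = 1.
(~p_21) alone gives p_21 = 0.
(p_22) alone gives p_22 = 1.
(~p_31) alone gives p_31 = 0.
(p_32) alone gives p_32 = 1.
Now (~p_32) is unsatisfied and unit — conflict.
Backtrack on p_11: now try p_11 = 0.
(p_12) alone gives p_12 = 1.
(~p_22) alone gives p_22 = 0.
(p_21) alone gives p_21 = 1.
(~p_31) alone gives p_31 = 0.
(p_32) alone gives p_32 = 1.
Now (~p_32) is unsatisfied and unit — conflict.
Either choice for p_11 ends in contradiction.
No assignment satisfies every clause.

No, unsatisfiable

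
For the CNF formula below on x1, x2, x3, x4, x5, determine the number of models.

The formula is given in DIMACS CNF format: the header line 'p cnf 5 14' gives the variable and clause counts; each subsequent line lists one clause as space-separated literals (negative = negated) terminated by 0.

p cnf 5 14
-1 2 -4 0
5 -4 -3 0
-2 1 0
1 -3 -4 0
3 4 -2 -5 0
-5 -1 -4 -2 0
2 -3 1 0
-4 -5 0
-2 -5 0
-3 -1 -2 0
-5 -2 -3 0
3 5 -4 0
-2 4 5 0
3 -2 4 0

There are 2^5 = 32 truth assignments over (x1, x2, x3, x4, x5).
Split on x3. With x3 = True, the clauses containing x3 are satisfied and ¬x3 drops from the rest; 2 of the 2^4 = 16 assignments to the other variables satisfy what remains.
With x3 = False, by the same count on the reduced clause set, 4 assignments work.
Total: 2 + 4 = 6.

6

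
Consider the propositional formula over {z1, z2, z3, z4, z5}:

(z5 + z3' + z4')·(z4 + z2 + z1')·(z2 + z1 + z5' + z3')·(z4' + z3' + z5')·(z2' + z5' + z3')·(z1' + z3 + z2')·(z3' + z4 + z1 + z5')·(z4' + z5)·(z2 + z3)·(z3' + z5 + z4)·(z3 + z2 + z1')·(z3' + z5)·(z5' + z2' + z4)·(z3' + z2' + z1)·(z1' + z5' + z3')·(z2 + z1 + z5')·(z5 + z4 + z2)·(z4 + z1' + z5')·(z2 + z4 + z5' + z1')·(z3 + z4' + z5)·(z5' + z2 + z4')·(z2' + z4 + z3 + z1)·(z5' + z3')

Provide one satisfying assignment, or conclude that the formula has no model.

z1=0,  z2=1,  z3=0,  z4=1,  z5=1

Suppose z4 = 1.
Unit clause (z5) forces z5 = 1.
Unit clause (z3') forces z3 = 0.
Unit clause (z2) forces z2 = 1.
Unit clause (z1') forces z1 = 0.
This assignment satisfies each clause.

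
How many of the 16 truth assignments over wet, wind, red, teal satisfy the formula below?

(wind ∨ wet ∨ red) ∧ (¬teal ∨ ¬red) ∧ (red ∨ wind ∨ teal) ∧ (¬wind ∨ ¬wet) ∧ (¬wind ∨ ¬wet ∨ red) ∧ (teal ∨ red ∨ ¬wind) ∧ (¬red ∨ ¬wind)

There are 2^4 = 16 truth assignments over (wet, wind, red, teal).
Check each against the 7 clauses (columns in the order wet, wind, red, teal):
  F F F F  ✗ fails (wind ∨ wet ∨ red)
  F F F T  ✗ fails (wind ∨ wet ∨ red)
  F F T F  ✓ satisfies all
  F F T T  ✗ fails (¬teal ∨ ¬red)
  F T F F  ✗ fails (teal ∨ red ∨ ¬wind)
  F T F T  ✓ satisfies all
  F T T F  ✗ fails (¬red ∨ ¬wind)
  F T T T  ✗ fails (¬teal ∨ ¬red)
  T F F F  ✗ fails (red ∨ wind ∨ teal)
  T F F T  ✓ satisfies all
  T F T F  ✓ satisfies all
  T F T T  ✗ fails (¬teal ∨ ¬red)
  T T F F  ✗ fails (¬wind ∨ ¬wet)
  T T F T  ✗ fails (¬wind ∨ ¬wet)
  T T T F  ✗ fails (¬wind ∨ ¬wet)
  T T T T  ✗ fails (¬teal ∨ ¬red)
4 of the 16 rows are models.

4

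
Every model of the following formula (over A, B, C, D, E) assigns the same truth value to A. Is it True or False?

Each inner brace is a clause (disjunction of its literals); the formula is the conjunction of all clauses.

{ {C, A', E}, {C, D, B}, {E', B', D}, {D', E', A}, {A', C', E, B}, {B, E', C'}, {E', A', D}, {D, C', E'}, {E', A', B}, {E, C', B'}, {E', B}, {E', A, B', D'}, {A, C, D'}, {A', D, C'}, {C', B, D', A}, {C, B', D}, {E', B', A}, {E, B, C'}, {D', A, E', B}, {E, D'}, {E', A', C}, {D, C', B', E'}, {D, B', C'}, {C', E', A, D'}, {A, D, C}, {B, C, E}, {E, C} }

True

Suppose A = 0.
Branch on D: set D = 0.
From the singleton clause (C), C = 1.
From the singleton clause (E'), E = 0.
From the singleton clause (B'), B = 0.
Now (B) is unsatisfied and unit — conflict.
Undo D and try D = 1.
From the singleton clause (E'), E = 0.
Now (E) is unsatisfied and unit — conflict.
Both values of D lead to a conflict.
So every satisfying assignment has A = True.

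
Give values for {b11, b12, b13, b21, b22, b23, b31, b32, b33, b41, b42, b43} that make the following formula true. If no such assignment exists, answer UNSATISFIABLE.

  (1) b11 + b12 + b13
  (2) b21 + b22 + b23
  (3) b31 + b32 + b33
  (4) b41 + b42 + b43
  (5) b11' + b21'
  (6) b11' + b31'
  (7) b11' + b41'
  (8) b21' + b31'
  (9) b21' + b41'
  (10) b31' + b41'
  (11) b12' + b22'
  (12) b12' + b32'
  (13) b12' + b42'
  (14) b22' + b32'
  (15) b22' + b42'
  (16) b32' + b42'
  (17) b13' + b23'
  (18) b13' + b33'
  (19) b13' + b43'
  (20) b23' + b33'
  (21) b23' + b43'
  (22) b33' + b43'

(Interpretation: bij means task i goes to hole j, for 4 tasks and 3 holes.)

Suppose b11 = 0.
Suppose b12 = 1.
From the singleton clause (b22'), b22 = 0.
From the singleton clause (b32'), b32 = 0.
From the singleton clause (b42'), b42 = 0.
Suppose b21 = 1.
From the singleton clause (b31'), b31 = 0.
From the singleton clause (b33), b33 = 1.
From the singleton clause (b41'), b41 = 0.
From the singleton clause (b43), b43 = 1.
That conflicts with the unit clause (b43').
Backtrack on b21: now try b21 = 0.
From the singleton clause (b23), b23 = 1.
From the singleton clause (b13'), b13 = 0.
From the singleton clause (b33'), b33 = 0.
From the singleton clause (b31), b31 = 1.
From the singleton clause (b41'), b41 = 0.
From the singleton clause (b43), b43 = 1.
That conflicts with the unit clause (b43').
Both values of b21 lead to a conflict.
Backtrack on b12: now try b12 = 0.
From the singleton clause (b13), b13 = 1.
From the singleton clause (b23'), b23 = 0.
From the singleton clause (b33'), b33 = 0.
From the singleton clause (b43'), b43 = 0.
Suppose b21 = 1.
From the singleton clause (b31'), b31 = 0.
From the singleton clause (b32), b32 = 1.
From the singleton clause (b41'), b41 = 0.
From the singleton clause (b42), b42 = 1.
That conflicts with the unit clause (b42').
Backtrack on b21: now try b21 = 0.
From the singleton clause (b22), b22 = 1.
From the singleton clause (b32'), b32 = 0.
From the singleton clause (b31), b31 = 1.
From the singleton clause (b41'), b41 = 0.
From the singleton clause (b42), b42 = 1.
That conflicts with the unit clause (b42').
Both values of b21 lead to a conflict.
Both values of b12 lead to a conflict.
Backtrack on b11: now try b11 = 1.
From the singleton clause (b21'), b21 = 0.
From the singleton clause (b31'), b31 = 0.
From the singleton clause (b41'), b41 = 0.
Suppose b22 = 1.
From the singleton clause (b12'), b12 = 0.
From the singleton clause (b32'), b32 = 0.
From the singleton clause (b33), b33 = 1.
From the singleton clause (b42'), b42 = 0.
From the singleton clause (b43), b43 = 1.
That conflicts with the unit clause (b43').
Backtrack on b22: now try b22 = 0.
From the singleton clause (b23), b23 = 1.
From the singleton clause (b13'), b13 = 0.
From the singleton clause (b33'), b33 = 0.
From the singleton clause (b32), b32 = 1.
From the singleton clause (b12'), b12 = 0.
From the singleton clause (b42'), b42 = 0.
From the singleton clause (b43), b43 = 1.
That conflicts with the unit clause (b43').
Both values of b22 lead to a conflict.
Both values of b11 lead to a conflict.

UNSATISFIABLE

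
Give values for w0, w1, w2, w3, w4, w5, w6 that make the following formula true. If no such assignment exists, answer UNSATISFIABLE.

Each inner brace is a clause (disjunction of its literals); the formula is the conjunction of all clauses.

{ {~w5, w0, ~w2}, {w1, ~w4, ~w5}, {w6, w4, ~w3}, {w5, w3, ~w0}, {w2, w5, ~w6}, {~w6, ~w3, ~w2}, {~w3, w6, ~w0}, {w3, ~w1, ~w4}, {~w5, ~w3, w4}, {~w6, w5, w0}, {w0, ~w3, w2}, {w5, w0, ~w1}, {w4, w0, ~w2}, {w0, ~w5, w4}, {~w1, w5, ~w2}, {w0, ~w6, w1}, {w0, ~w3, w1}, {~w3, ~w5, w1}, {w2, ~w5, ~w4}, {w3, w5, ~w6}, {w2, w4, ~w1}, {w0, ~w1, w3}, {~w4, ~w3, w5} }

Case w5 = 1:
Case w0 = 1:
Case w1 = 0:
The clause (~w4) is unit, so w4 = 0.
The clause (~w3) is unit, so w3 = 0.
No clause remains; w2, w6 are free.

w0=1, w1=0, w2=0, w3=0, w4=0, w5=1, w6=1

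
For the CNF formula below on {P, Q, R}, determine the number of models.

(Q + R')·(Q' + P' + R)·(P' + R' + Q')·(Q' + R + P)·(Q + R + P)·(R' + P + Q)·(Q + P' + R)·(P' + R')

There are 2^3 = 8 truth assignments over (P, Q, R).
Check each against the 8 clauses (columns in the order P, Q, R):
  F F F  ✗ fails (Q + R + P)
  F F T  ✗ fails (Q + R')
  F T F  ✗ fails (Q' + R + P)
  F T T  ✓ satisfies all
  T F F  ✗ fails (Q + P' + R)
  T F T  ✗ fails (Q + R')
  T T F  ✗ fails (Q' + P' + R)
  T T T  ✗ fails (P' + R' + Q')
1 of the 8 rows is a model.

1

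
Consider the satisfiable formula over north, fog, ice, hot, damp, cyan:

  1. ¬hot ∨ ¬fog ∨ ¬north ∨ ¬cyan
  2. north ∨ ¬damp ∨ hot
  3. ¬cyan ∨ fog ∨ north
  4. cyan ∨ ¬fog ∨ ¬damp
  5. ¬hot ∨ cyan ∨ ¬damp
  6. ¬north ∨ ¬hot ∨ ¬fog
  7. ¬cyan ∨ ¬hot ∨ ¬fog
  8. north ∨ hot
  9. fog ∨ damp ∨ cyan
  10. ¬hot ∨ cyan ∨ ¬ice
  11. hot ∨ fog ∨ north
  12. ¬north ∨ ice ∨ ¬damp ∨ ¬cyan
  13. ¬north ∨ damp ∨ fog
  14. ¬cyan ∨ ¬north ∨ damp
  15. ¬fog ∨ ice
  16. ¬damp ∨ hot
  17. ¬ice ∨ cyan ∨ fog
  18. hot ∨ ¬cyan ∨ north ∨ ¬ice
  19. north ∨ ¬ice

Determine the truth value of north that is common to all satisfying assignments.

True

Suppose north = False.
Unit clause (hot) forces hot = True.
Unit clause (¬ice) forces ice = False.
Unit clause (¬fog) forces fog = False.
Unit clause (¬cyan) forces cyan = False.
Unit clause (¬damp) forces damp = False.
That conflicts with the unit clause (damp).
So every satisfying assignment has north = True.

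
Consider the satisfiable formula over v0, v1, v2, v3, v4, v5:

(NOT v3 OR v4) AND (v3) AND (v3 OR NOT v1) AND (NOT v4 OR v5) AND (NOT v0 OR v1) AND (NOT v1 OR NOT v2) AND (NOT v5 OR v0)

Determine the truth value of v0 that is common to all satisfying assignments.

True

Suppose v0 = false.
(v3) alone gives v3 = true.
(v4) alone gives v4 = true.
(v5) alone gives v5 = true.
That conflicts with the unit clause (NOT v5).
So every satisfying assignment has v0 = True.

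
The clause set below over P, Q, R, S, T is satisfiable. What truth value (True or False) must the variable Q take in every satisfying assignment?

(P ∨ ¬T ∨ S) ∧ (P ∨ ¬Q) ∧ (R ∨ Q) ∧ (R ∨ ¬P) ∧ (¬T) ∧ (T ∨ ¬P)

Suppose Q = True.
Unit clause (P) forces P = True.
Unit clause (R) forces R = True.
Unit clause (¬T) forces T = False.
Now (T) is unsatisfied and unit — conflict.
So every satisfying assignment has Q = False.

False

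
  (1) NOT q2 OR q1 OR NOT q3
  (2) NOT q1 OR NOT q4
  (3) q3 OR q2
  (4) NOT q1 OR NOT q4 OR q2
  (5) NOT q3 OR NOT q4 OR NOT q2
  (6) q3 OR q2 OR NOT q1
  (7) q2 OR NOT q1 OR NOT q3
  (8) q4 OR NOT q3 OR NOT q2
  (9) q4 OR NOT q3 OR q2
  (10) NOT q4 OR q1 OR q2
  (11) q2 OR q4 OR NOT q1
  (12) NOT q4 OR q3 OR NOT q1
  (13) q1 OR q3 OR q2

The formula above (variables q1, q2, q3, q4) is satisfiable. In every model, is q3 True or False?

Suppose q3 = true.
Branch on q2: set q2 = false.
The clause (NOT q1) is unit, so q1 = false.
The clause (q4) is unit, so q4 = true.
Now (NOT q4) is unsatisfied and unit — conflict.
Backtrack on q2: now try q2 = true.
The clause (q1) is unit, so q1 = true.
The clause (NOT q4) is unit, so q4 = false.
Now (q4) is unsatisfied and unit — conflict.
Neither q2 = true nor q2 = false works.
So every satisfying assignment has q3 = False.

False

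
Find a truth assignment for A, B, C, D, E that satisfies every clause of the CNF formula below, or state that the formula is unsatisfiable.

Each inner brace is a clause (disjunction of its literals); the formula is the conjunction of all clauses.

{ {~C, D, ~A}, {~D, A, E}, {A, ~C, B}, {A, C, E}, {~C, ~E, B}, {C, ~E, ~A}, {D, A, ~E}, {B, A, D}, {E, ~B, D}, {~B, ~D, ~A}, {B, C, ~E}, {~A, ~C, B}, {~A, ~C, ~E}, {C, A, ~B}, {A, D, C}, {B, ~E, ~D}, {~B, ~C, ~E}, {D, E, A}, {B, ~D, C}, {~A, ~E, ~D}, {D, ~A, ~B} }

Case C = 0:
Case A = 1:
(~E) alone gives E = 0.
Case B = 0:
(~D) alone gives D = 0.
Every clause now holds.

A=1, B=0, C=0, D=0, E=0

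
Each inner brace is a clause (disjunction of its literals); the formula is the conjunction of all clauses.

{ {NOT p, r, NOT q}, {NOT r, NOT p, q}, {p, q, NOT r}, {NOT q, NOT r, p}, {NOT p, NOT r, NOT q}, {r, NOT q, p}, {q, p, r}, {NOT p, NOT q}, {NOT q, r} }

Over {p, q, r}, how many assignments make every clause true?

1

There are 2^3 = 8 truth assignments over (p, q, r).
Check each against the 9 clauses (columns in the order p, q, r):
  F F F  ✗ fails (q OR p OR r)
  F F T  ✗ fails (p OR q OR NOT r)
  F T F  ✗ fails (r OR NOT q OR p)
  F T T  ✗ fails (NOT q OR NOT r OR p)
  T F F  ✓ satisfies all
  T F T  ✗ fails (NOT r OR NOT p OR q)
  T T F  ✗ fails (NOT p OR r OR NOT q)
  T T T  ✗ fails (NOT p OR NOT r OR NOT q)
1 of the 8 rows is a model.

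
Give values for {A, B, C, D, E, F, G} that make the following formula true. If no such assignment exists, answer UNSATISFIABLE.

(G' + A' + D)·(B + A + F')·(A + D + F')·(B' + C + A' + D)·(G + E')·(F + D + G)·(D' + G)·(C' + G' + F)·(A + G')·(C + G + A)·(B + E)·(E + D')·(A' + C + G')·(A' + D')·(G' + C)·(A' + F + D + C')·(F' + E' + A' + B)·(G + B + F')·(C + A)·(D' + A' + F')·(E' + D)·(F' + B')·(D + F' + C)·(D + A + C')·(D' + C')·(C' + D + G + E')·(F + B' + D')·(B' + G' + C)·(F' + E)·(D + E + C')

UNSATISFIABLE

Branch on G: set G = 1.
Unit clause (A) forces A = 1.
Unit clause (D) forces D = 1.
Now (D') is unsatisfied and unit — conflict.
That branch fails; take G = 0 instead.
Unit clause (E') forces E = 0.
Unit clause (D') forces D = 0.
Unit clause (F) forces F = 1.
Now (F') is unsatisfied and unit — conflict.
Neither G = 1 nor G = 0 works.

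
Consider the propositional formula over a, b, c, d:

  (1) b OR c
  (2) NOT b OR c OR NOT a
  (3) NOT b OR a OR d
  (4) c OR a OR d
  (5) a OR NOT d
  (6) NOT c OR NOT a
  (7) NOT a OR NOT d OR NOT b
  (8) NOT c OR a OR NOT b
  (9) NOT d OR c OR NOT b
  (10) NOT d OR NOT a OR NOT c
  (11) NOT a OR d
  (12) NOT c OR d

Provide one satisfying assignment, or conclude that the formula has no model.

UNSATISFIABLE

Branch on b: set b = true.
Branch on c: set c = true.
From the singleton clause (NOT a), a = false.
Now (a) is unsatisfied and unit — conflict.
Backtrack on c: now try c = false.
From the singleton clause (NOT a), a = false.
From the singleton clause (d), d = true.
Now (NOT d) is unsatisfied and unit — conflict.
Both values of c lead to a conflict.
Backtrack on b: now try b = false.
From the singleton clause (c), c = true.
From the singleton clause (NOT a), a = false.
From the singleton clause (NOT d), d = false.
Now (d) is unsatisfied and unit — conflict.
Both values of b lead to a conflict.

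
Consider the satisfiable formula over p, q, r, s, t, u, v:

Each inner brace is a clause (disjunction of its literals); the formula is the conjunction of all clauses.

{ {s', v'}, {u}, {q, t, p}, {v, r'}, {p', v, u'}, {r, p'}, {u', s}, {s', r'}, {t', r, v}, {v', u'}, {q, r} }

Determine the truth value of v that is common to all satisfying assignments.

Suppose v = 1.
The clause (s') is unit, so s = 0.
The clause (u) is unit, so u = 1.
Now (u') is unsatisfied and unit — conflict.
So every satisfying assignment has v = False.

False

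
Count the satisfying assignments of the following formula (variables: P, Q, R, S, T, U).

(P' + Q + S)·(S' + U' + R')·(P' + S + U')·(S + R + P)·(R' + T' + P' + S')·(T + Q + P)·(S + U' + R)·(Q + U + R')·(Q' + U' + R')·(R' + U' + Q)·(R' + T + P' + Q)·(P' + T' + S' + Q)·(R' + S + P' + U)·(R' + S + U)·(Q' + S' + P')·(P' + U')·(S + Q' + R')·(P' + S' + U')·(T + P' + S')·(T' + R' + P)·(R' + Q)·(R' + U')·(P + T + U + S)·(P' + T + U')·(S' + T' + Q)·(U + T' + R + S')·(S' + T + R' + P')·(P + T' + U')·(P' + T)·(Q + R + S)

There are 2^6 = 64 truth assignments over (P, Q, R, S, T, U).
Split on P. With P = 1, the clauses containing P are satisfied and P' drops from the rest; 1 of the 2^5 = 32 assignments to the other variables satisfy what remains.
With P = 0, by the same count on the reduced clause set, 3 assignments work.
Total: 1 + 3 = 4.

4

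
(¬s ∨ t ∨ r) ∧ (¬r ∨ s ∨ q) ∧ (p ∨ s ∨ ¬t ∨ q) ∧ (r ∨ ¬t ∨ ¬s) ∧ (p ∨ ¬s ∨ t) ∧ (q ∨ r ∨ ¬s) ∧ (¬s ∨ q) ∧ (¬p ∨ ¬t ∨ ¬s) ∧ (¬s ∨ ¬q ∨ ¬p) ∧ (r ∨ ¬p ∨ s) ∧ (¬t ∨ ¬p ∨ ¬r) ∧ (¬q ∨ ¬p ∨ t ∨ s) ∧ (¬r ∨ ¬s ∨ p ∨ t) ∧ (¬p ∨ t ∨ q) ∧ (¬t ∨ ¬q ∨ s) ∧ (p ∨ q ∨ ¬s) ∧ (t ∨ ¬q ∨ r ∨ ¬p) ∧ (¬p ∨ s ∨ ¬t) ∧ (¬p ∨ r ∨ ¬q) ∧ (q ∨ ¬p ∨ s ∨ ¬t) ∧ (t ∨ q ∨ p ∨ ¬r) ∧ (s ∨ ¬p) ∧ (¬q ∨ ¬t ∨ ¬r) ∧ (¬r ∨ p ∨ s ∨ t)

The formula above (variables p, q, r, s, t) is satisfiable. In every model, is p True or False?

False

Suppose p = True.
(s) alone gives s = True.
(q) alone gives q = True.
But (¬q) is also a unit clause — contradiction.
So every satisfying assignment has p = False.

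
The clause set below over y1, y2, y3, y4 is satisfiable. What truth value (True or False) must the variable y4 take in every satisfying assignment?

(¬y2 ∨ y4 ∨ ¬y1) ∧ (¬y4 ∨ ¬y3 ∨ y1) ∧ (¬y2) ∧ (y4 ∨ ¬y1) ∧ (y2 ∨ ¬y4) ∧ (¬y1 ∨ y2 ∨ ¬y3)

False

Suppose y4 = True.
Unit clause (¬y2) forces y2 = False.
Now (y2) is unsatisfied and unit — conflict.
So every satisfying assignment has y4 = False.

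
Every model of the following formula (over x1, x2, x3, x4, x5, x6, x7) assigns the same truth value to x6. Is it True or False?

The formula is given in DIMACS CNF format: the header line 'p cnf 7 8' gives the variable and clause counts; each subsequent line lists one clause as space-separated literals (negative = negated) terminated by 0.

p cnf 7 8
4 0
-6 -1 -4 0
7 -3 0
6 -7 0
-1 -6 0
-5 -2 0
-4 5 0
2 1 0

Suppose x6 = True.
From the singleton clause (x4), x4 = True.
From the singleton clause (¬x1), x1 = False.
From the singleton clause (x5), x5 = True.
From the singleton clause (¬x2), x2 = False.
But (x2) is also a unit clause — contradiction.
So every satisfying assignment has x6 = False.

False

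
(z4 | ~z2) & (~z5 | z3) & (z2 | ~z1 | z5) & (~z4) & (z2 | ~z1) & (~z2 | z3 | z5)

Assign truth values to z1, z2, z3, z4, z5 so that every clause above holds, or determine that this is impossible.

z1 ↦ 0,  z2 ↦ 0,  z3 ↦ 1,  z4 ↦ 0,  z5 ↦ 1

From the singleton clause (~z4), z4 = 0.
From the singleton clause (~z2), z2 = 0.
From the singleton clause (~z1), z1 = 0.
Branch on z5: set z5 = 1.
From the singleton clause (z3), z3 = 1.
Every clause now holds.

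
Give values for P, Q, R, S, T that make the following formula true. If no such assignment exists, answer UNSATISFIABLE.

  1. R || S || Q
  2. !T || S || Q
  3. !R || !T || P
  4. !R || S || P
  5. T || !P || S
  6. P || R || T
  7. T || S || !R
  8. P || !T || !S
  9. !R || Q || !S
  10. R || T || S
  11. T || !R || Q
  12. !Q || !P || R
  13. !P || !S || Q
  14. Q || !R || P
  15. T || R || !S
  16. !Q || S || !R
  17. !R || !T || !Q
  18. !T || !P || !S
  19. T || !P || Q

Case R = false:
Case S = false:
From the singleton clause (Q), Q = true.
From the singleton clause (T), T = true.
From the singleton clause (!P), P = false.
This assignment satisfies each clause.

P=false; Q=true; R=false; S=false; T=true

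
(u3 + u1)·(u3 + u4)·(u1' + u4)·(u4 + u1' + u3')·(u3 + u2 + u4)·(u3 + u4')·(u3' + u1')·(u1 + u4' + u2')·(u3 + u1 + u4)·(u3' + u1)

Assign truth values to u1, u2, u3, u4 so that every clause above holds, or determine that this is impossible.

Suppose u3 = 1.
From the singleton clause (u1'), u1 = 0.
Now (u1) is unsatisfied and unit — conflict.
That branch fails; take u3 = 0 instead.
From the singleton clause (u1), u1 = 1.
From the singleton clause (u4), u4 = 1.
Now (u4') is unsatisfied and unit — conflict.
Either choice for u3 ends in contradiction.

UNSATISFIABLE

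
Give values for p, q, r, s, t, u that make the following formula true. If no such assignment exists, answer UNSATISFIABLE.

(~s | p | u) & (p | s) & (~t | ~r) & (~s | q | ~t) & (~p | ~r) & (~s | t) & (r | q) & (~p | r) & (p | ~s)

UNSATISFIABLE

Case p = 1:
From the singleton clause (~r), r = 0.
That conflicts with the unit clause (r).
Undo p and try p = 0.
From the singleton clause (s), s = 1.
That conflicts with the unit clause (~s).
Both values of p lead to a conflict.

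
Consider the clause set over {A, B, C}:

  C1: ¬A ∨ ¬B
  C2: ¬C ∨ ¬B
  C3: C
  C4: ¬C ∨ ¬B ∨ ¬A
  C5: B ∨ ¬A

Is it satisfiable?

Yes, satisfiable

From the singleton clause (C), C = True.
From the singleton clause (¬B), B = False.
From the singleton clause (¬A), A = False.
Every clause now holds.
A satisfying assignment: A: False; B: False; C: True.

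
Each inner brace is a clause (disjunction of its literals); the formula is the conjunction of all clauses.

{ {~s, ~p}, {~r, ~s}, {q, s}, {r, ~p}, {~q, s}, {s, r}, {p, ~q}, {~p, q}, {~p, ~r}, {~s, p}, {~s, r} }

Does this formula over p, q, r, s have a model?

No

Suppose s = 0.
The clause (q) is unit, so q = 1.
But (~q) is also a unit clause — contradiction.
Backtrack on s: now try s = 1.
The clause (~p) is unit, so p = 0.
But (p) is also a unit clause — contradiction.
Neither s = 1 nor s = 0 works.
No assignment satisfies every clause.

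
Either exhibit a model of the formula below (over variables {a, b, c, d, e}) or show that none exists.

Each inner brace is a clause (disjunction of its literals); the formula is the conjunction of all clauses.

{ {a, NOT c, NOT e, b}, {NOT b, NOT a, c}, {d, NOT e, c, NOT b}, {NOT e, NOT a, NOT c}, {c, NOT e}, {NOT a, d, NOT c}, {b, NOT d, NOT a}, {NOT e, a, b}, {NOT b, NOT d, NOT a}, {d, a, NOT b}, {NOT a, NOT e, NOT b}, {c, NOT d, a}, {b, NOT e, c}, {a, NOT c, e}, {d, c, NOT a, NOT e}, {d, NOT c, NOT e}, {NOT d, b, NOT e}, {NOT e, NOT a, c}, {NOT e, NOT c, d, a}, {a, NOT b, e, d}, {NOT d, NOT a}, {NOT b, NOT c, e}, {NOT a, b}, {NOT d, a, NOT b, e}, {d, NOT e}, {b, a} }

a=false,  b=true,  c=true,  d=true,  e=true

Branch on c: set c = true.
Branch on e: set e = true.
Unit clause (NOT a) forces a = false.
Unit clause (b) forces b = true.
Unit clause (d) forces d = true.
This assignment satisfies each clause.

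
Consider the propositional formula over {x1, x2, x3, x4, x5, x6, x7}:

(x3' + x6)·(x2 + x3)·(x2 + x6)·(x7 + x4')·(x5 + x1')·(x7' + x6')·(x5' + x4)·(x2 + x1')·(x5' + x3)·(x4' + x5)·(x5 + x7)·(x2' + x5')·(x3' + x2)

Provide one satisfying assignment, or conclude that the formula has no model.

x1=0; x2=1; x3=0; x4=0; x5=0; x6=0; x7=1

Suppose x3 = 0.
From the singleton clause (x2), x2 = 1.
From the singleton clause (x5'), x5 = 0.
From the singleton clause (x1'), x1 = 0.
From the singleton clause (x4'), x4 = 0.
From the singleton clause (x7), x7 = 1.
From the singleton clause (x6'), x6 = 0.
All clauses are satisfied.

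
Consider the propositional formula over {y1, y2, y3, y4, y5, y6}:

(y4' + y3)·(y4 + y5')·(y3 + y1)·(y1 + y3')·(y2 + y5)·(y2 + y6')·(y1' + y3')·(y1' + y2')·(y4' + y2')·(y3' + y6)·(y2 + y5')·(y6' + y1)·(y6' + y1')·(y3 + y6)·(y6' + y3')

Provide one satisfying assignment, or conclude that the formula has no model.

Branch on y4: set y4 = 0.
From the singleton clause (y5'), y5 = 0.
From the singleton clause (y2), y2 = 1.
From the singleton clause (y1'), y1 = 0.
From the singleton clause (y3), y3 = 1.
That conflicts with the unit clause (y3').
Backtrack on y4: now try y4 = 1.
From the singleton clause (y3), y3 = 1.
From the singleton clause (y1), y1 = 1.
That conflicts with the unit clause (y1').
Either choice for y4 ends in contradiction.

UNSATISFIABLE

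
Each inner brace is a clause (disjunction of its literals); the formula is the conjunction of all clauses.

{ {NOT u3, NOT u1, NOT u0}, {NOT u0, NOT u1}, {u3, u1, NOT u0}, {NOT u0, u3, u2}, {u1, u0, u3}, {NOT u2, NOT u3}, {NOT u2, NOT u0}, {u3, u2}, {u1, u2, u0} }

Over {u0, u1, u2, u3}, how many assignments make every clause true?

3

There are 2^4 = 16 truth assignments over (u0, u1, u2, u3).
Check each against the 9 clauses (columns in the order u0, u1, u2, u3):
  F F F F  ✗ fails (u1 OR u0 OR u3)
  F F F T  ✗ fails (u1 OR u2 OR u0)
  F F T F  ✗ fails (u1 OR u0 OR u3)
  F F T T  ✗ fails (NOT u2 OR NOT u3)
  F T F F  ✗ fails (u3 OR u2)
  F T F T  ✓ satisfies all
  F T T F  ✓ satisfies all
  F T T T  ✗ fails (NOT u2 OR NOT u3)
  T F F F  ✗ fails (u3 OR u1 OR NOT u0)
  T F F T  ✓ satisfies all
  T F T F  ✗ fails (u3 OR u1 OR NOT u0)
  T F T T  ✗ fails (NOT u2 OR NOT u3)
  T T F F  ✗ fails (NOT u0 OR NOT u1)
  T T F T  ✗ fails (NOT u3 OR NOT u1 OR NOT u0)
  T T T F  ✗ fails (NOT u0 OR NOT u1)
  T T T T  ✗ fails (NOT u3 OR NOT u1 OR NOT u0)
3 of the 16 rows are models.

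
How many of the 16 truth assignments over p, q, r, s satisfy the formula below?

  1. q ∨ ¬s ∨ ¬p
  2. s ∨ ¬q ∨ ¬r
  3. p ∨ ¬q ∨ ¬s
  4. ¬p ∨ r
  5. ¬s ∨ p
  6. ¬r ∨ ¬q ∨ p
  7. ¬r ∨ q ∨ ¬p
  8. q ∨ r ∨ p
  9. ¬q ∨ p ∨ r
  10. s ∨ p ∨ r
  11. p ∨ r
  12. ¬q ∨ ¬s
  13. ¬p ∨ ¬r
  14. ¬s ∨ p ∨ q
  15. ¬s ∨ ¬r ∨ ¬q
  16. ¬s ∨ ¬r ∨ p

1

There are 2^4 = 16 truth assignments over (p, q, r, s).
Split on r. With r = True, the clauses containing r are satisfied and ¬r drops from the rest; 1 of the 2^3 = 8 assignments to the other variables satisfy what remains.
With r = False, by the same count on the reduced clause set, 0 assignments work.
(One model: p=F, q=F, r=T, s=F.)
Total: 1 + 0 = 1.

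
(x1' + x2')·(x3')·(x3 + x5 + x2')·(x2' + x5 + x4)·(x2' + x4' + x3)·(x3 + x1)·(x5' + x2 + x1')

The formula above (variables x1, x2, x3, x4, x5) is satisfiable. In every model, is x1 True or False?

True

Suppose x1 = 0.
Unit clause (x3') forces x3 = 0.
Now (x3) is unsatisfied and unit — conflict.
So every satisfying assignment has x1 = True.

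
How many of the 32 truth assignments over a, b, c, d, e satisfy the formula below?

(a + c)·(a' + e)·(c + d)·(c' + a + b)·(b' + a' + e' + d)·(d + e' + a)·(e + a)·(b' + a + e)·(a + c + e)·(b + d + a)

There are 2^5 = 32 truth assignments over (a, b, c, d, e).
Split on d. With d = 1, the clauses containing d are satisfied and d' drops from the rest; 5 of the 2^4 = 16 assignments to the other variables satisfy what remains.
With d = 0, by the same count on the reduced clause set, 1 assignment works.
Total: 5 + 1 = 6.

6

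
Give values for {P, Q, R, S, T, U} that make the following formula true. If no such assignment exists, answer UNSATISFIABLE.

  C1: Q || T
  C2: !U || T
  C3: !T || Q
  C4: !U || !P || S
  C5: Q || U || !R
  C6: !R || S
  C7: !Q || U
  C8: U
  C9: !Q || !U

UNSATISFIABLE

Unit clause (U) forces U = true.
Unit clause (T) forces T = true.
Unit clause (Q) forces Q = true.
Now (!Q) is unsatisfied and unit — conflict.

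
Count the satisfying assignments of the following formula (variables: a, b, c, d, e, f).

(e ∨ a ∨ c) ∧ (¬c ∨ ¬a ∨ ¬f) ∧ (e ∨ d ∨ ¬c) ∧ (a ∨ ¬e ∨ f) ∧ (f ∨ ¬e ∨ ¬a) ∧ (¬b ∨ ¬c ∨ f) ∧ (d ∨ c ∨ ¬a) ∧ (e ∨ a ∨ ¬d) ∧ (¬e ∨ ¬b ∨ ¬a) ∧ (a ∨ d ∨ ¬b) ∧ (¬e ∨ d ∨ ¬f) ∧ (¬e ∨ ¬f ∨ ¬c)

There are 2^6 = 64 truth assignments over (a, b, c, d, e, f).
Split on d. With d = True, the clauses containing d are satisfied and ¬d drops from the rest; 8 of the 2^5 = 32 assignments to the other variables satisfy what remains.
With d = False, by the same count on the reduced clause set, 0 assignments work.
(One model: a=F, b=F, c=F, d=T, e=T, f=T.)
Total: 8 + 0 = 8.

8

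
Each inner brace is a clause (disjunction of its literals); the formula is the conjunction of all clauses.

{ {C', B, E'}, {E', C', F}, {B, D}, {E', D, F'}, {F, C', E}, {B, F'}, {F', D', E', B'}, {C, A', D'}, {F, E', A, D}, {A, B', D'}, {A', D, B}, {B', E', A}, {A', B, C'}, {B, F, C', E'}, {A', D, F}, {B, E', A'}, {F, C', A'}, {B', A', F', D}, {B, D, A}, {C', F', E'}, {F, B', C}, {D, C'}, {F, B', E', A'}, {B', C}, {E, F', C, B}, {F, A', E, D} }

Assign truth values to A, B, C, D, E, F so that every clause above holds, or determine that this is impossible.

Case B = 1:
Unit clause (C) forces C = 1.
Unit clause (D) forces D = 1.
Unit clause (A) forces A = 1.
Unit clause (F) forces F = 1.
Unit clause (E') forces E = 0.
Every clause now holds.

A ↦ 1; B ↦ 1; C ↦ 1; D ↦ 1; E ↦ 0; F ↦ 1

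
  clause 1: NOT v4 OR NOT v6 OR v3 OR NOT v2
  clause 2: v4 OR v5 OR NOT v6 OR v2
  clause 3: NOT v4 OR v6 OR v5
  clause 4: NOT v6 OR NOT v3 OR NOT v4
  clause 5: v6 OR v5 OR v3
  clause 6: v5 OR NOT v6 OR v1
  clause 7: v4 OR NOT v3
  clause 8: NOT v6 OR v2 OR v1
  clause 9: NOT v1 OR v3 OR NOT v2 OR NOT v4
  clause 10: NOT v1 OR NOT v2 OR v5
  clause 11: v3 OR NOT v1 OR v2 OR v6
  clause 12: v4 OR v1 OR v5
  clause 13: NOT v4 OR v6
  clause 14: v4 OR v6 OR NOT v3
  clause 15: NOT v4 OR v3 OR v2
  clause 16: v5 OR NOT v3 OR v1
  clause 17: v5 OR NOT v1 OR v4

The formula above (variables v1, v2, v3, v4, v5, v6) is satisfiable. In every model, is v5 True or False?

True

Suppose v5 = false.
Try v4 = false.
From the singleton clause (NOT v3), v3 = false.
From the singleton clause (v6), v6 = true.
From the singleton clause (v2), v2 = true.
From the singleton clause (v1), v1 = true.
But (NOT v1) is also a unit clause — contradiction.
So v4 must be the other value — set v4 = true.
From the singleton clause (v6), v6 = true.
From the singleton clause (NOT v3), v3 = false.
From the singleton clause (NOT v2), v2 = false.
But (v2) is also a unit clause — contradiction.
Neither v4 = true nor v4 = false works.
So every satisfying assignment has v5 = True.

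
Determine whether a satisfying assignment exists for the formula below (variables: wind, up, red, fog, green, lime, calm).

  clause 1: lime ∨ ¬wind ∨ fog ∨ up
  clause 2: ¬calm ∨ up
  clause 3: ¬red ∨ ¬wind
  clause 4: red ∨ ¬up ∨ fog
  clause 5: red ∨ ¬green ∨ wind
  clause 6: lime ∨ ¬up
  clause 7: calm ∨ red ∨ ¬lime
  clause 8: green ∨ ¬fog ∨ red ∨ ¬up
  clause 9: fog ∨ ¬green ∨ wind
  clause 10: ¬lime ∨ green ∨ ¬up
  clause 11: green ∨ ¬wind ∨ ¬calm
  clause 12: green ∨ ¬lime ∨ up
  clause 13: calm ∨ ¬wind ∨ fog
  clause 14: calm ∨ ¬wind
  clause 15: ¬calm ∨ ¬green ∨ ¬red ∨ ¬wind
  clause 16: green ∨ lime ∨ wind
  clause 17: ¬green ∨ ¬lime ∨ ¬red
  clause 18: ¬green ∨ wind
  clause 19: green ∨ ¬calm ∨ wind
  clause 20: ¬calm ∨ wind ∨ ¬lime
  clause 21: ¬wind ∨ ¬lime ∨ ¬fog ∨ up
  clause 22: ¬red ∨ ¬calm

Branch on calm: set calm = True.
Unit clause (up) forces up = True.
Unit clause (lime) forces lime = True.
Unit clause (green) forces green = True.
Unit clause (¬red) forces red = False.
Unit clause (fog) forces fog = True.
Unit clause (wind) forces wind = True.
All clauses are satisfied.
A satisfying assignment: wind ↦ True, up ↦ True, red ↦ False, fog ↦ True, green ↦ True, lime ↦ True, calm ↦ True.

Satisfiable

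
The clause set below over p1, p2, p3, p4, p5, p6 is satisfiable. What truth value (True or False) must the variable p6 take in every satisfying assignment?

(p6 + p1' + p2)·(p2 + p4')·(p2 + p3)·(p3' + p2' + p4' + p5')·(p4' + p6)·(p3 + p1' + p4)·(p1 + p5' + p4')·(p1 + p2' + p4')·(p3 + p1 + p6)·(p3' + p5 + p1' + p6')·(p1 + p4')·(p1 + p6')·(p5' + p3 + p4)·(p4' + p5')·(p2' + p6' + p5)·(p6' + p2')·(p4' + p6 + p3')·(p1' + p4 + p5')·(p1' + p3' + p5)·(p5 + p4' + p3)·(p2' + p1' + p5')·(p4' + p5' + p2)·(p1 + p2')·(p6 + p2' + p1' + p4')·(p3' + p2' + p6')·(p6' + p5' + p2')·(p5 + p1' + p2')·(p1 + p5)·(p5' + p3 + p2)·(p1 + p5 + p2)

Suppose p6 = 1.
(p1) alone gives p1 = 1.
(p2') alone gives p2 = 0.
(p4') alone gives p4 = 0.
(p3) alone gives p3 = 1.
(p5) alone gives p5 = 1.
Now (p5') is unsatisfied and unit — conflict.
So every satisfying assignment has p6 = False.

False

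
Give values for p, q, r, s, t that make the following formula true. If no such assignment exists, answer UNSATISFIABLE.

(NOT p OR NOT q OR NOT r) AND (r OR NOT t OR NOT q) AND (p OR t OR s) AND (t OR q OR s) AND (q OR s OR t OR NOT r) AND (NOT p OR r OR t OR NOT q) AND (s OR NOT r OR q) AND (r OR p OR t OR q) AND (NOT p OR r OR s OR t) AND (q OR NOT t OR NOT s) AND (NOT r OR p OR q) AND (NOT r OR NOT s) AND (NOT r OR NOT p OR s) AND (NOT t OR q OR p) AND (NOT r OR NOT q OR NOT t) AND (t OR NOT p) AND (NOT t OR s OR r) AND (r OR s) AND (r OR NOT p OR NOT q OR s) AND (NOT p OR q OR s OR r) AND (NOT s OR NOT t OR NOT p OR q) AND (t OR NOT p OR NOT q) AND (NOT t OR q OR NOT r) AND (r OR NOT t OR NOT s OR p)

Branch on r: set r = false.
Unit clause (s) forces s = true.
Branch on t: set t = false.
Unit clause (NOT p) forces p = false.
Unit clause (q) forces q = true.
Every clause now holds.

p ↦ false, q ↦ true, r ↦ false, s ↦ true, t ↦ false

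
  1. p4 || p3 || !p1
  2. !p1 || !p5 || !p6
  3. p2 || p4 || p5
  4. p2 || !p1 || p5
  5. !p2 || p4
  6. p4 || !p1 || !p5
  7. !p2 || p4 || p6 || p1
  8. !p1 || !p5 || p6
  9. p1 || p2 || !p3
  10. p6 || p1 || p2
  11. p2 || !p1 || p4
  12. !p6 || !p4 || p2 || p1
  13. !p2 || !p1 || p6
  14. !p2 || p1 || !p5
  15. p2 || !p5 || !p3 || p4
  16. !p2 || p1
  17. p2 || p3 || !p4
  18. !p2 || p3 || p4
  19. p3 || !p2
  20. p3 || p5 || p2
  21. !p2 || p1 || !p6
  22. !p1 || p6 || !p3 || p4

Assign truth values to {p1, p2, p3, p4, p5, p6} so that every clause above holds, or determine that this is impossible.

p1: false, p2: false, p3: false, p4: false, p5: true, p6: true

Try p2 = false.
Try p4 = false.
(p5) alone gives p5 = true.
(!p1) alone gives p1 = false.
(!p3) alone gives p3 = false.
(p6) alone gives p6 = true.
This assignment satisfies each clause.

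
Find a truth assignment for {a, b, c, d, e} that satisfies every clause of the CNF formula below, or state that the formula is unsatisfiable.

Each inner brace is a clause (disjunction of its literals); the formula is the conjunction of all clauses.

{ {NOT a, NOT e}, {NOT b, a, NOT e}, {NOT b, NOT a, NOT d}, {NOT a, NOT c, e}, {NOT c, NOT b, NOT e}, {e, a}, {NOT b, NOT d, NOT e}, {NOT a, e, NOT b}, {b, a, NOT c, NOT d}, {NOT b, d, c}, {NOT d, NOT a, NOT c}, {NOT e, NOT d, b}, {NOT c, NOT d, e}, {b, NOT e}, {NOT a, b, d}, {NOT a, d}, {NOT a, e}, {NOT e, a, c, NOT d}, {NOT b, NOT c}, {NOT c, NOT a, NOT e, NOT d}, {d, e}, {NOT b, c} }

Case a = false:
The clause (e) is unit, so e = true.
The clause (NOT b) is unit, so b = false.
Now (b) is unsatisfied and unit — conflict.
So a must be the other value — set a = true.
The clause (NOT e) is unit, so e = false.
Now (e) is unsatisfied and unit — conflict.
Both values of a lead to a conflict.

UNSATISFIABLE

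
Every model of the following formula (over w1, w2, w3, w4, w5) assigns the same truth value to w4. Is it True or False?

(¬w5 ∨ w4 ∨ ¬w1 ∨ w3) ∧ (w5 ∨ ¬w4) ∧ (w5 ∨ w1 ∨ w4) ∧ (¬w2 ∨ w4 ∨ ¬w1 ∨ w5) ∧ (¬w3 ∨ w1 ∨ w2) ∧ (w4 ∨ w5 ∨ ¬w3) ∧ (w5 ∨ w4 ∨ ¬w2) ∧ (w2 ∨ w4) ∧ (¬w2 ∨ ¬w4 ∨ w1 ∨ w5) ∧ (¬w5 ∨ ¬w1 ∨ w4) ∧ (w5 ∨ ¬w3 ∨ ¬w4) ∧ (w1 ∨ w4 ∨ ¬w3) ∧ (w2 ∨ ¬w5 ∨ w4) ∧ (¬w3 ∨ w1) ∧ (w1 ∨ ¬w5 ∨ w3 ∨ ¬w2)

True

Suppose w4 = False.
(w2) alone gives w2 = True.
(w5) alone gives w5 = True.
(¬w1) alone gives w1 = False.
(¬w3) alone gives w3 = False.
That conflicts with the unit clause (w3).
So every satisfying assignment has w4 = True.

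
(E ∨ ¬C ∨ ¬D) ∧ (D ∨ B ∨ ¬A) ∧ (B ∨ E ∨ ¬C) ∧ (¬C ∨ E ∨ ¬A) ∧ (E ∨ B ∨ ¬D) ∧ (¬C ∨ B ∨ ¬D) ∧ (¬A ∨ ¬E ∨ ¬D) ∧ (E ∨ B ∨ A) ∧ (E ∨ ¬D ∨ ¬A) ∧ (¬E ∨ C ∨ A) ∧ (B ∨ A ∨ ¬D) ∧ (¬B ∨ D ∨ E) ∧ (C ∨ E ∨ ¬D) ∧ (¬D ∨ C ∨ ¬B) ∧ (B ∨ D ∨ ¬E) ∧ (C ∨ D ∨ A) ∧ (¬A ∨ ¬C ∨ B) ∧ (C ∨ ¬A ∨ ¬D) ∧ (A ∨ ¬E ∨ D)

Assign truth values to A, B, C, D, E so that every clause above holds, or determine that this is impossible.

Suppose E = True.
Suppose A = True.
(¬D) alone gives D = False.
(B) alone gives B = True.
No clause remains; C is free.

A ↦ True, B ↦ True, C ↦ True, D ↦ False, E ↦ True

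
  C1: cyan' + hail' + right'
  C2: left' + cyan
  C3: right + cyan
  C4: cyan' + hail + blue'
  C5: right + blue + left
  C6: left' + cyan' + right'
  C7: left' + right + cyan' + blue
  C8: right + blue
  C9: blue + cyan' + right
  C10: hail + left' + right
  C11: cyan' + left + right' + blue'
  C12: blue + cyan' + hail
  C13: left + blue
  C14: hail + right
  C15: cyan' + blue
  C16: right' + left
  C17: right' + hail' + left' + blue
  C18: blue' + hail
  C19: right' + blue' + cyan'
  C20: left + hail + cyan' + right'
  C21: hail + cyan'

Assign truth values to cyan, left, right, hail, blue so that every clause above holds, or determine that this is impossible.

cyan ↦ 1, left ↦ 0, right ↦ 0, hail ↦ 1, blue ↦ 1

Try left = 0.
From the singleton clause (blue), blue = 1.
From the singleton clause (right'), right = 0.
From the singleton clause (cyan), cyan = 1.
From the singleton clause (hail), hail = 1.
Every clause now holds.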